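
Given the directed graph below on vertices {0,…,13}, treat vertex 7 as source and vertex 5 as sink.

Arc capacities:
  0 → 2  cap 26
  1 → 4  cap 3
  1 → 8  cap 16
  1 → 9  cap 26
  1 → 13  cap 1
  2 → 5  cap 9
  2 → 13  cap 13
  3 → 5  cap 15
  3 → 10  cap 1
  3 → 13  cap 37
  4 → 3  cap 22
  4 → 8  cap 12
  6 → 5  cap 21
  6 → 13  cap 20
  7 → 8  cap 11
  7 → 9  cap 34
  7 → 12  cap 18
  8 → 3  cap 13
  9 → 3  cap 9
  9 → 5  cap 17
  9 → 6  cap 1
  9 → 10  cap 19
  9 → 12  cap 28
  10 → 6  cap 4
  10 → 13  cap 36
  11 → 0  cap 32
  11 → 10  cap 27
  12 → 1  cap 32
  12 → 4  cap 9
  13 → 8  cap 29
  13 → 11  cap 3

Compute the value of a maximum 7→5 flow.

Maximum flow value: 40

augment #1: 7→9→5 bottleneck 17, total now 17
augment #2: 7→8→3→5 bottleneck 11, total now 28
augment #3: 7→9→3→5 bottleneck 4, total now 32
augment #4: 7→9→6→5 bottleneck 1, total now 33
augment #5: 7→9→10→6→5 bottleneck 4, total now 37
augment #6: 7→9→3→13→11→0→2→5 bottleneck 3, total now 40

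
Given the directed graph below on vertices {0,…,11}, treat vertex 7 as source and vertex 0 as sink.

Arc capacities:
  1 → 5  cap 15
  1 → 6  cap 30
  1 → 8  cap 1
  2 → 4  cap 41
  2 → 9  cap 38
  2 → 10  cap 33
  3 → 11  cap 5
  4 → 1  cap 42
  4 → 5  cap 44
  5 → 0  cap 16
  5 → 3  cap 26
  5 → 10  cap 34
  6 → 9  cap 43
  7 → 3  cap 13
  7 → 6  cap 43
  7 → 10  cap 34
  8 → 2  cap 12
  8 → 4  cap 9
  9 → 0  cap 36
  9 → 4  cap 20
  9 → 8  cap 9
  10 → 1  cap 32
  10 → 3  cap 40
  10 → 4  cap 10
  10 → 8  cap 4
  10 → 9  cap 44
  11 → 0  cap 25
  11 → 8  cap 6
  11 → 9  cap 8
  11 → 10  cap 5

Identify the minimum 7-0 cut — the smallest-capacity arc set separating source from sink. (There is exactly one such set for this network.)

Min-cut arcs: {(3,11), (5,0), (9,0)} (total capacity 57)

augment #1: 7→3→11→0 push 5
augment #2: 7→6→9→0 push 36
augment #3: 7→10→1→5→0 push 15
augment #4: 7→10→4→5→0 push 1
max flow = 57; residual-reachable set from 7 gives S-side
cut edges (S→T): {(3,11), (5,0), (9,0)} total cap 57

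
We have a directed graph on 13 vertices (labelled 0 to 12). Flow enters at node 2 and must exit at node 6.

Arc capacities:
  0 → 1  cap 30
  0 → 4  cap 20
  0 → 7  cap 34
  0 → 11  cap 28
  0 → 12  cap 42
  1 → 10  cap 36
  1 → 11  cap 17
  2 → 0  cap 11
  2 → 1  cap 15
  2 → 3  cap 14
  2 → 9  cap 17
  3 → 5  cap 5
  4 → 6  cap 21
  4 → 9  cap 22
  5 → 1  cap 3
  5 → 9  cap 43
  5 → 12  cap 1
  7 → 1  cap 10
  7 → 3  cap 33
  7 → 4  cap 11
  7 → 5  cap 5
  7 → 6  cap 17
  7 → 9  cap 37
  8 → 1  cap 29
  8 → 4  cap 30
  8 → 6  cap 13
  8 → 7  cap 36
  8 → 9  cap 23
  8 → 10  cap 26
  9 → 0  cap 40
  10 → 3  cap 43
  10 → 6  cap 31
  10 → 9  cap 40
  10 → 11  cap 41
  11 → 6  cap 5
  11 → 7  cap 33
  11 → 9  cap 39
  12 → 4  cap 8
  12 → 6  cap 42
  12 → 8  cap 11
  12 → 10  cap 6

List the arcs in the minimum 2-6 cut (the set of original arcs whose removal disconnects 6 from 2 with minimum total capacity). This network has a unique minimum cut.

augment #1: 2→0→4→6 push 11
augment #2: 2→1→10→6 push 15
augment #3: 2→3→5→12→6 push 1
augment #4: 2→9→0→4→6 push 9
augment #5: 2→9→0→7→6 push 8
augment #6: 2→3→5→1→10→6 push 3
augment #7: 2→3→5→9→0→7→6 push 1
max flow = 48; residual-reachable set from 2 gives S-side
cut edges (S→T): {(2,0), (2,1), (2,9), (3,5)} total cap 48

Min-cut arcs: {(2,0), (2,1), (2,9), (3,5)} (total capacity 48)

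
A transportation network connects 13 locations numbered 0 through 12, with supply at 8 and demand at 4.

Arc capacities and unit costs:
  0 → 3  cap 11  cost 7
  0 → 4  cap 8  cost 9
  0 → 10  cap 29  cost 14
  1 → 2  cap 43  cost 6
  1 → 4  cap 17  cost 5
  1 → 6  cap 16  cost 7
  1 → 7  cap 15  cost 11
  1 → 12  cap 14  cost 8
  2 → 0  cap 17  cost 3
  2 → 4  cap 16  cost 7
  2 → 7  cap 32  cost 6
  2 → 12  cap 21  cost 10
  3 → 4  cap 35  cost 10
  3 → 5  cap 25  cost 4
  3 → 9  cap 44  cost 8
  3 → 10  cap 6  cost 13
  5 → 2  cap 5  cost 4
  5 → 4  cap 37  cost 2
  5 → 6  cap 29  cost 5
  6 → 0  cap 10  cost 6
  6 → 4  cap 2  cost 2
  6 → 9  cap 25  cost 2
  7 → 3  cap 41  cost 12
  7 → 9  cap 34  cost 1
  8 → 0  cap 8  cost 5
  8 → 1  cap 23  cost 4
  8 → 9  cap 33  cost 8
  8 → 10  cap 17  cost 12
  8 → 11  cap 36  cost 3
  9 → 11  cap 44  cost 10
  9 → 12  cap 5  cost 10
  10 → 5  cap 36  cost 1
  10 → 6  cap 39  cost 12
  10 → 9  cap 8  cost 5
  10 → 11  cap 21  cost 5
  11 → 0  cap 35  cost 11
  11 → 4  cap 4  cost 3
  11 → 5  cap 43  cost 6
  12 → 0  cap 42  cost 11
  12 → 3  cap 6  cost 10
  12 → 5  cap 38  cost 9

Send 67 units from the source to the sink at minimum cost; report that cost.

shortest-cost path #1: 8→11→4 push 4 @ unit cost 6 (adds 24)
shortest-cost path #2: 8→1→4 push 17 @ unit cost 9 (adds 153)
shortest-cost path #3: 8→11→5→4 push 32 @ unit cost 11 (adds 352)
shortest-cost path #4: 8→1→6→4 push 2 @ unit cost 13 (adds 26)
shortest-cost path #5: 8→0→4 push 8 @ unit cost 14 (adds 112)
shortest-cost path #6: 8→10→5→4 push 4 @ unit cost 15 (adds 60)
total cost = 727

Minimum cost for 67 units: 727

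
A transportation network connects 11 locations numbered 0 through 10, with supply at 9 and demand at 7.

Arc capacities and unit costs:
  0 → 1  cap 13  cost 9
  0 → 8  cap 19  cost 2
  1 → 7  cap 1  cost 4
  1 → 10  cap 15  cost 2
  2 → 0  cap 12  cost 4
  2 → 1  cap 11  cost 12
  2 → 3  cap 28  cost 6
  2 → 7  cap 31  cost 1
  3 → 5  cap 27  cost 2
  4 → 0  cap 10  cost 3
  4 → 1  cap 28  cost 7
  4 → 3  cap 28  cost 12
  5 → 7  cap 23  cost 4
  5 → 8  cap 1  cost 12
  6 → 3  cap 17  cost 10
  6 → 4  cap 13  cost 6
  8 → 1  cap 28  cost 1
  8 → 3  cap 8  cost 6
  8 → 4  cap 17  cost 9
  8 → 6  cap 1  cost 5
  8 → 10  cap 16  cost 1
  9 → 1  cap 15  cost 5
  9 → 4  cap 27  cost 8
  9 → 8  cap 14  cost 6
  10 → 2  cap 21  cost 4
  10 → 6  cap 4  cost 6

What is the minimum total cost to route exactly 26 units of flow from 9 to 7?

Minimum cost for 26 units: 333

shortest-cost path #1: 9→1→7 push 1 @ unit cost 9 (adds 9)
shortest-cost path #2: 9→1→10→2→7 push 14 @ unit cost 12 (adds 168)
shortest-cost path #3: 9→8→10→2→7 push 7 @ unit cost 12 (adds 84)
shortest-cost path #4: 9→8→3→5→7 push 4 @ unit cost 18 (adds 72)
total cost = 333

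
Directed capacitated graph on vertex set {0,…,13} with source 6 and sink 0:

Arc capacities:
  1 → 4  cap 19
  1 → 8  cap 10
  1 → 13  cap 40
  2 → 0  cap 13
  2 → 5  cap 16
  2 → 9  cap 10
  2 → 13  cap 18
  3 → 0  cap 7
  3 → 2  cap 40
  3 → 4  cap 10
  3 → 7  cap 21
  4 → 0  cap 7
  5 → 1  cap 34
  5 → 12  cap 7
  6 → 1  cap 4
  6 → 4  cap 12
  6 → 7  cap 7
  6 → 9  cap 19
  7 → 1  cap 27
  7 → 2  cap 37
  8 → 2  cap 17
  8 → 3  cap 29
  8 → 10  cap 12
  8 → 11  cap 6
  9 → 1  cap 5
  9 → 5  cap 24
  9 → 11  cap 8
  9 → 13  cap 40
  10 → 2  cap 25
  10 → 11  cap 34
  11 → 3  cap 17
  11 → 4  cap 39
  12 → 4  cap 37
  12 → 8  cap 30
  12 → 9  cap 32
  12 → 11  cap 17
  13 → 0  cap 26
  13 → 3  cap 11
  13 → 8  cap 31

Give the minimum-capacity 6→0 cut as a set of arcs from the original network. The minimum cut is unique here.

augment #1: 6→4→0 push 7
augment #2: 6→1→13→0 push 4
augment #3: 6→7→2→0 push 7
augment #4: 6→9→13→0 push 19
max flow = 37; residual-reachable set from 6 gives S-side
cut edges (S→T): {(4,0), (6,1), (6,7), (6,9)} total cap 37

Min-cut arcs: {(4,0), (6,1), (6,7), (6,9)} (total capacity 37)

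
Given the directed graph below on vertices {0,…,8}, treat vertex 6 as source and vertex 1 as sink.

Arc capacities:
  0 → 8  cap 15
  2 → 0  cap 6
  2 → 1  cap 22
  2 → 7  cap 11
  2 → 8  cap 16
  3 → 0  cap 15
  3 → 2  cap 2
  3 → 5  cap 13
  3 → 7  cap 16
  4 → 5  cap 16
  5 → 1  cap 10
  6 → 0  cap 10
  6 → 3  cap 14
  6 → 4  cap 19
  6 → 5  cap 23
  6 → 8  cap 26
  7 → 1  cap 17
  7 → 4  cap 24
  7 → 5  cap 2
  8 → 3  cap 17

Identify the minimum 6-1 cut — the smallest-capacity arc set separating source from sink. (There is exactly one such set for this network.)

augment #1: 6→5→1 push 10
augment #2: 6→3→2→1 push 2
augment #3: 6→3→7→1 push 12
augment #4: 6→8→3→7→1 push 4
max flow = 28; residual-reachable set from 6 gives S-side
cut edges (S→T): {(3,2), (3,7), (5,1)} total cap 28

Min-cut arcs: {(3,2), (3,7), (5,1)} (total capacity 28)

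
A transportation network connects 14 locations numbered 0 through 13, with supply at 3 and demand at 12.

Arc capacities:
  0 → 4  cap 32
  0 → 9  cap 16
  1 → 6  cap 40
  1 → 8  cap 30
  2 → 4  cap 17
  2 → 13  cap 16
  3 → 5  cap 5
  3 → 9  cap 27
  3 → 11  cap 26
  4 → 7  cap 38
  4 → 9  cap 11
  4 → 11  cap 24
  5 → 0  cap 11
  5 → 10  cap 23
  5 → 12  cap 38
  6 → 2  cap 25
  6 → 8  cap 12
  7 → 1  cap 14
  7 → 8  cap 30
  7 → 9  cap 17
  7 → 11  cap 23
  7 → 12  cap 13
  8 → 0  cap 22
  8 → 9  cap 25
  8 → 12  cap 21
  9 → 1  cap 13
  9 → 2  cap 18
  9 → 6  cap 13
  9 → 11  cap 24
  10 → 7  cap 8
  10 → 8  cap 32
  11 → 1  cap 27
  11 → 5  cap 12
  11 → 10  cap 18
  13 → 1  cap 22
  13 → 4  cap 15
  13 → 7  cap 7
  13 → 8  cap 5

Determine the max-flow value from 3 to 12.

Maximum flow value: 51

augment #1: 3→5→12 bottleneck 5, total now 5
augment #2: 3→11→5→12 bottleneck 12, total now 17
augment #3: 3→9→1→8→12 bottleneck 13, total now 30
augment #4: 3→9→6→8→12 bottleneck 8, total now 38
augment #5: 3→11→10→7→12 bottleneck 8, total now 46
augment #6: 3→9→2→4→7→12 bottleneck 5, total now 51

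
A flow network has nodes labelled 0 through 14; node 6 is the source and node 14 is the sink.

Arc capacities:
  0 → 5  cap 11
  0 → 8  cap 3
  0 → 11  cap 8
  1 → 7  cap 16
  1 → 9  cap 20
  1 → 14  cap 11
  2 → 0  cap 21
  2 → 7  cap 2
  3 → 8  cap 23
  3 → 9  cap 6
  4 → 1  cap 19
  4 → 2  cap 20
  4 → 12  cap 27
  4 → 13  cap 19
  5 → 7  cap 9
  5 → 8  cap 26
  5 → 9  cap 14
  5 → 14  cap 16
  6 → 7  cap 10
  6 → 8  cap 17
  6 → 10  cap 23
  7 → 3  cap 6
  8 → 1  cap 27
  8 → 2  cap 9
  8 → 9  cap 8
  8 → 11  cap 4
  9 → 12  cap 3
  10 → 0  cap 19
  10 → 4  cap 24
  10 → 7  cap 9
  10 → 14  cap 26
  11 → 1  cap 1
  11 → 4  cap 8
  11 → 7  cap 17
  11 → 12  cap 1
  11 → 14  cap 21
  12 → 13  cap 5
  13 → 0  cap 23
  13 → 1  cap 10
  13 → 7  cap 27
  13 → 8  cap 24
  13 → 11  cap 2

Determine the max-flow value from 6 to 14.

Maximum flow value: 46

augment #1: 6→10→14 bottleneck 23, total now 23
augment #2: 6→8→1→14 bottleneck 11, total now 34
augment #3: 6→8→11→14 bottleneck 4, total now 38
augment #4: 6→8→2→0→5→14 bottleneck 2, total now 40
augment #5: 6→7→3→8→2→0→5→14 bottleneck 6, total now 46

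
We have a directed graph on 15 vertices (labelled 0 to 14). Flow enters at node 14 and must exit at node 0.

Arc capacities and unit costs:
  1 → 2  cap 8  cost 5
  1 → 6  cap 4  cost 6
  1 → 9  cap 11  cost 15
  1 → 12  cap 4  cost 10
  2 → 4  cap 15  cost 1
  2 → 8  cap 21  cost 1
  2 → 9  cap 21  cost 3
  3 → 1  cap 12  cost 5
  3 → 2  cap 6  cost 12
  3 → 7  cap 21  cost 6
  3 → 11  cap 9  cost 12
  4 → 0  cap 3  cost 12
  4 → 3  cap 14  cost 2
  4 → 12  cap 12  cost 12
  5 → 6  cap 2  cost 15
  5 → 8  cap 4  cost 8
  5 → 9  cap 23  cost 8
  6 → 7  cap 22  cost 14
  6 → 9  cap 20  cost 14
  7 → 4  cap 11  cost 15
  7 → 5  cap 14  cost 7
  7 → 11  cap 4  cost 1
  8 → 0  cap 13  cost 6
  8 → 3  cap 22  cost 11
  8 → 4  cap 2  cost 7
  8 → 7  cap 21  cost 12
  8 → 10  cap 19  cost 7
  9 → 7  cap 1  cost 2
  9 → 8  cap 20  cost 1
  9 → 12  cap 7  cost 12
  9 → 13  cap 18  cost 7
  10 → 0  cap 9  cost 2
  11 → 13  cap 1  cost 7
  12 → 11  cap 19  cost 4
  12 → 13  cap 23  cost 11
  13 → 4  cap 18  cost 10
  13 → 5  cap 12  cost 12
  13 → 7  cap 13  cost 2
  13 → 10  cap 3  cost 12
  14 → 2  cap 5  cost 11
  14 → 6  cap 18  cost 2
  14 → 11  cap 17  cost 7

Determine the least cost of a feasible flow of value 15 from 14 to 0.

shortest-cost path #1: 14→2→8→0 push 5 @ unit cost 18 (adds 90)
shortest-cost path #2: 14→6→9→8→0 push 8 @ unit cost 23 (adds 184)
shortest-cost path #3: 14→6→9→8→10→0 push 2 @ unit cost 26 (adds 52)
total cost = 326

Minimum cost for 15 units: 326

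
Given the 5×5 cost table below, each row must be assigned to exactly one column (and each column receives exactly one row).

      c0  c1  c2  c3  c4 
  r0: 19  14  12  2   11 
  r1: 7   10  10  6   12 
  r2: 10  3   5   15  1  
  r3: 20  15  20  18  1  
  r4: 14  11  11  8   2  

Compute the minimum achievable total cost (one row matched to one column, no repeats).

optimal assignment: row0→col3 (cost 2), row1→col0 (cost 7), row2→col1 (cost 3), row3→col4 (cost 1), row4→col2 (cost 11)
total = 2 + 7 + 3 + 1 + 11 = 24

Minimum assignment cost: 24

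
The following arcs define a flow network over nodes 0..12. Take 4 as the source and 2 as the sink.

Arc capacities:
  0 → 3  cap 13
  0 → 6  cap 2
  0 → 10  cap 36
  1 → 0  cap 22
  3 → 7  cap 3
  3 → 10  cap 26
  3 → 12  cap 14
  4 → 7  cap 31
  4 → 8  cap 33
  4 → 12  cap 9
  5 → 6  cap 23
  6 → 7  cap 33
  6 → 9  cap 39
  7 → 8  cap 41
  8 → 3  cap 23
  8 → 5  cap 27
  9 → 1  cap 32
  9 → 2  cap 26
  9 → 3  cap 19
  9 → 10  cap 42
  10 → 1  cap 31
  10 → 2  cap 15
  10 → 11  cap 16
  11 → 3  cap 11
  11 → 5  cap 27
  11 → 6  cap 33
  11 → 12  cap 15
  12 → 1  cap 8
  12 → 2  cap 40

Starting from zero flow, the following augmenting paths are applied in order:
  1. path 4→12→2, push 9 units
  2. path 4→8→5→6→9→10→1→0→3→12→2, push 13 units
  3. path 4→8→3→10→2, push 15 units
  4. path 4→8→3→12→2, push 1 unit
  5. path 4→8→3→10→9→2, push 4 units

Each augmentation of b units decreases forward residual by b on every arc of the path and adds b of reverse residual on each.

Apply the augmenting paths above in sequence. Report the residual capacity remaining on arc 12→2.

Residual capacity of (12,2): 17

after path 1 (4→12→2, push 9): res(12,2)=31
after path 2 (4→8→5→6→9→10→1→0→3→12→2, push 13): res(12,2)=18
after path 3 (4→8→3→10→2, push 15): res(12,2)=18
after path 4 (4→8→3→12→2, push 1): res(12,2)=17
after path 5 (4→8→3→10→9→2, push 4): res(12,2)=17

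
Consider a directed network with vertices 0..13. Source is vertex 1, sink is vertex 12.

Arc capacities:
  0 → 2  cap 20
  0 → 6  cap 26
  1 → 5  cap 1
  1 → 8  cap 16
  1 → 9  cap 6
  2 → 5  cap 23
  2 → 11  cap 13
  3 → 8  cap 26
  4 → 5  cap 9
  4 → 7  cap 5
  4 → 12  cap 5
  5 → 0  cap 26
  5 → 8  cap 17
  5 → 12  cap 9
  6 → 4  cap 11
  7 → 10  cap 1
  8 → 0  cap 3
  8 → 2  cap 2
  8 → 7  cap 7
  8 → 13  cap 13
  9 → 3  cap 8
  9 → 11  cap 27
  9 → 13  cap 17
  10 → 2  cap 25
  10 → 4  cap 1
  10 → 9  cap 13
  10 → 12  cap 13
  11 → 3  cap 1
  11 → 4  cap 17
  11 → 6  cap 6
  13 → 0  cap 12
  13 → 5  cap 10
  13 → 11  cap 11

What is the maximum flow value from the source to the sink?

Maximum flow value: 15

augment #1: 1→5→12 bottleneck 1, total now 1
augment #2: 1→8→2→5→12 bottleneck 2, total now 3
augment #3: 1→8→7→10→12 bottleneck 1, total now 4
augment #4: 1→8→13→5→12 bottleneck 6, total now 10
augment #5: 1→9→11→4→12 bottleneck 5, total now 15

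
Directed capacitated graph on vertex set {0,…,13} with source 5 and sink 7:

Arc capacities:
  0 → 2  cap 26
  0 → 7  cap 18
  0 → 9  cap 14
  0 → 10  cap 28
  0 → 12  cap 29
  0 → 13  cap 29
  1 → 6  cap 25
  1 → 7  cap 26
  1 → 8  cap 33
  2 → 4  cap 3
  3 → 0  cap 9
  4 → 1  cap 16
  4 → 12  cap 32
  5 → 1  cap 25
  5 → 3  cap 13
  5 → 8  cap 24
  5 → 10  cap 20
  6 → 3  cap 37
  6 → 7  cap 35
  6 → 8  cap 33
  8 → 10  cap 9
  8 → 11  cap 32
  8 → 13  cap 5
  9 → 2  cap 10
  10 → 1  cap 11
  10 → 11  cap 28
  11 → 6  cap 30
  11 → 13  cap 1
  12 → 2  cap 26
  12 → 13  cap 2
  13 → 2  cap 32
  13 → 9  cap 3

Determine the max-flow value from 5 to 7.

Maximum flow value: 70

augment #1: 5→1→7 bottleneck 25, total now 25
augment #2: 5→3→0→7 bottleneck 9, total now 34
augment #3: 5→10→1→7 bottleneck 1, total now 35
augment #4: 5→8→11→6→7 bottleneck 24, total now 59
augment #5: 5→10→1→6→7 bottleneck 10, total now 69
augment #6: 5→10→11→6→7 bottleneck 1, total now 70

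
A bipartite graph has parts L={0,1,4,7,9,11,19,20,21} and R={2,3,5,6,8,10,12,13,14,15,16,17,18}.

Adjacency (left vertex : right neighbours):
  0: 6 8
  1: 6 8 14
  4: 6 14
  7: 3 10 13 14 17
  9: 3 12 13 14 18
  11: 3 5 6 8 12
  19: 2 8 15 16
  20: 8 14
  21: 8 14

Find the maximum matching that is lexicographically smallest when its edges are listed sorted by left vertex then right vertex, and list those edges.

Lex-smallest maximum matching: {(0,6), (1,8), (4,14), (7,3), (9,12), (11,5), (19,2)}

|M| = 7 (so the lex-smallest maximum matching has 7 edges)
process left vertices in ascending order; for each, take the smallest-labelled available neighbour that still permits 7 edges overall, or leave it unmatched if none does
lex-smallest matching: {0-6, 1-8, 4-14, 7-3, 9-12, 11-5, 19-2}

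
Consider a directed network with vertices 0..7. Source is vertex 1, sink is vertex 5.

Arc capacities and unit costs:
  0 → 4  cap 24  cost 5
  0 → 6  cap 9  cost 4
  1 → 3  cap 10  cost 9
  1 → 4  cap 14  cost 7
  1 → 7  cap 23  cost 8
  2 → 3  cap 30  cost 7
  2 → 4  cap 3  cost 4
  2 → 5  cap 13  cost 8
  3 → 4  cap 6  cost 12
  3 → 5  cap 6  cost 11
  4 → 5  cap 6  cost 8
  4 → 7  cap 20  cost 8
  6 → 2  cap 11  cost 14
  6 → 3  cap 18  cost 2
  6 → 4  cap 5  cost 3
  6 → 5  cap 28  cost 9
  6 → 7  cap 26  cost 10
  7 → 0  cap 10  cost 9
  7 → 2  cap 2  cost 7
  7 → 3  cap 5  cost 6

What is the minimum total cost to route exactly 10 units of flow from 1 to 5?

Minimum cost for 10 units: 170

shortest-cost path #1: 1→4→5 push 6 @ unit cost 15 (adds 90)
shortest-cost path #2: 1→3→5 push 4 @ unit cost 20 (adds 80)
total cost = 170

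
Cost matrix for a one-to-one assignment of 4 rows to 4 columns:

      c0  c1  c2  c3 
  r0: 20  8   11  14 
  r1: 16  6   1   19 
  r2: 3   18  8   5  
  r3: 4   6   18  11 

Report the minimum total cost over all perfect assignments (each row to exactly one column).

optimal assignment: row0→col1 (cost 8), row1→col2 (cost 1), row2→col3 (cost 5), row3→col0 (cost 4)
total = 8 + 1 + 5 + 4 = 18

Minimum assignment cost: 18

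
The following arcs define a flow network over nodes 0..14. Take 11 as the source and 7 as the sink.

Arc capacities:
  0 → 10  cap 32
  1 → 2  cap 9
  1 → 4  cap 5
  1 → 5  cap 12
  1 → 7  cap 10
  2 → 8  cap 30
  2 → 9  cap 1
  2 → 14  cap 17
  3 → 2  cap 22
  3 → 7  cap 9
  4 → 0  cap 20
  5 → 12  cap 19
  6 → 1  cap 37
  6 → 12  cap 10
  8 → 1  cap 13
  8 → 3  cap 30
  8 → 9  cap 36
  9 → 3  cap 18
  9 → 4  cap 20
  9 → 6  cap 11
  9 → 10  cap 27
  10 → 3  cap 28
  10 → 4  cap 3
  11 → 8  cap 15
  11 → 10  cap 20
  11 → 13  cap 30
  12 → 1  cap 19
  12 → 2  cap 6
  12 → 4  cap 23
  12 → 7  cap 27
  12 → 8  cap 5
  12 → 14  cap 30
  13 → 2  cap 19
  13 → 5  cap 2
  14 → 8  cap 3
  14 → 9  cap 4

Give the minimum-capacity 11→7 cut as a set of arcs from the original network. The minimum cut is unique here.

Min-cut arcs: {(3,7), (8,1), (9,6), (13,5)} (total capacity 35)

augment #1: 11→8→1→7 push 10
augment #2: 11→8→3→7 push 5
augment #3: 11→10→3→7 push 4
augment #4: 11→13→5→12→7 push 2
augment #5: 11→13→2→9→6→12→7 push 1
augment #6: 11→10→3→8→1→5→12→7 push 3
augment #7: 11→10→3→8→9→6→12→7 push 2
augment #8: 11→13→2→8→9→6→12→7 push 7
augment #9: 11→13→2→8→9→6→1→5→12→7 push 1
max flow = 35; residual-reachable set from 11 gives S-side
cut edges (S→T): {(3,7), (8,1), (9,6), (13,5)} total cap 35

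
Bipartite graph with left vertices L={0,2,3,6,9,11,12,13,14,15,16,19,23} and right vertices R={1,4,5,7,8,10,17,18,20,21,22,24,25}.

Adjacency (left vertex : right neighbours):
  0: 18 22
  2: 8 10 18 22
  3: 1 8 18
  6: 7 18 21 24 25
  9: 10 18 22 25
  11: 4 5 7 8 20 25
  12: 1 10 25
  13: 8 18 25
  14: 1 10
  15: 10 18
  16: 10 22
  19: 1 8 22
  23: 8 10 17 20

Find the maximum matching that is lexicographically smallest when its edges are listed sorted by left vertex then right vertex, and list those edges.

|M| = 9 (so the lex-smallest maximum matching has 9 edges)
process left vertices in ascending order; for each, take the smallest-labelled available neighbour that still permits 9 edges overall, or leave it unmatched if none does
lex-smallest matching: {0-18, 2-8, 3-1, 6-7, 9-10, 11-4, 12-25, 16-22, 23-17}

Lex-smallest maximum matching: {(0,18), (2,8), (3,1), (6,7), (9,10), (11,4), (12,25), (16,22), (23,17)}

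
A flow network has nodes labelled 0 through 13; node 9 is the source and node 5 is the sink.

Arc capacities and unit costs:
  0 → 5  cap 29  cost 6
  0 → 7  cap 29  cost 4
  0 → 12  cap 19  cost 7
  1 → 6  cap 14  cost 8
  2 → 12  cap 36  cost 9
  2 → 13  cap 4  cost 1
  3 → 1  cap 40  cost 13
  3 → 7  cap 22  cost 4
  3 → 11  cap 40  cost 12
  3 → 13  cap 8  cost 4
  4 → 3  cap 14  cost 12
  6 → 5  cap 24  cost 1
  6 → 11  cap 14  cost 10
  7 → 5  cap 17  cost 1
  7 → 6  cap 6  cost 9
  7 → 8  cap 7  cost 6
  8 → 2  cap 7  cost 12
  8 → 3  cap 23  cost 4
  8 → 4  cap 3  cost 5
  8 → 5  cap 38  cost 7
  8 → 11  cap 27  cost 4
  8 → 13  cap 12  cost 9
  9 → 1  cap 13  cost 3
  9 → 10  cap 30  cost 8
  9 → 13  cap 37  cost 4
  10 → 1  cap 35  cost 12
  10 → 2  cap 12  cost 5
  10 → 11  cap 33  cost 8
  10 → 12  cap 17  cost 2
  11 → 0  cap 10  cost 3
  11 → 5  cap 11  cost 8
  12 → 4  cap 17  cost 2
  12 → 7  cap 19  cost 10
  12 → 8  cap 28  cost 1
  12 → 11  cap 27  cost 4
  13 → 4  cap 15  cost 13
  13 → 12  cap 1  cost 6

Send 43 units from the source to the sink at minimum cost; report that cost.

Minimum cost for 43 units: 768

shortest-cost path #1: 9→1→6→5 push 13 @ unit cost 12 (adds 156)
shortest-cost path #2: 9→10→12→8→5 push 17 @ unit cost 18 (adds 306)
shortest-cost path #3: 9→13→12→8→5 push 1 @ unit cost 18 (adds 18)
shortest-cost path #4: 9→10→11→5 push 11 @ unit cost 24 (adds 264)
shortest-cost path #5: 9→10→11→0→7→5 push 1 @ unit cost 24 (adds 24)
total cost = 768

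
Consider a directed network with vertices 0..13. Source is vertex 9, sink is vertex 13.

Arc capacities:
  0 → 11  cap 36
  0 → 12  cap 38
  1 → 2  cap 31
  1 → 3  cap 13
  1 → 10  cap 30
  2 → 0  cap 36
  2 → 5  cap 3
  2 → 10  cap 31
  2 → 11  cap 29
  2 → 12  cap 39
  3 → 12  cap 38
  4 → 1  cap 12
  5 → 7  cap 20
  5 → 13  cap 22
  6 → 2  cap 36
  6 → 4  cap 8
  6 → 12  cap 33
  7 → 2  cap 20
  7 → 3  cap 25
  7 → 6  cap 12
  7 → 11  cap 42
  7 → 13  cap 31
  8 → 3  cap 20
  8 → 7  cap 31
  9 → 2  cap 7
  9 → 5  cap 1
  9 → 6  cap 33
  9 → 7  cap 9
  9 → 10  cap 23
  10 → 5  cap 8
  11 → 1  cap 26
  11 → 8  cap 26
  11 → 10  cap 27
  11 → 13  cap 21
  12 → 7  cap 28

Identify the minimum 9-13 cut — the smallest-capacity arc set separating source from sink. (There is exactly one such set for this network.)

Min-cut arcs: {(9,2), (9,5), (9,6), (9,7), (10,5)} (total capacity 58)

augment #1: 9→5→13 push 1
augment #2: 9→7→13 push 9
augment #3: 9→2→5→13 push 3
augment #4: 9→2→11→13 push 4
augment #5: 9→10→5→13 push 8
augment #6: 9→6→2→11→13 push 17
augment #7: 9→6→12→7→13 push 16
max flow = 58; residual-reachable set from 9 gives S-side
cut edges (S→T): {(9,2), (9,5), (9,6), (9,7), (10,5)} total cap 58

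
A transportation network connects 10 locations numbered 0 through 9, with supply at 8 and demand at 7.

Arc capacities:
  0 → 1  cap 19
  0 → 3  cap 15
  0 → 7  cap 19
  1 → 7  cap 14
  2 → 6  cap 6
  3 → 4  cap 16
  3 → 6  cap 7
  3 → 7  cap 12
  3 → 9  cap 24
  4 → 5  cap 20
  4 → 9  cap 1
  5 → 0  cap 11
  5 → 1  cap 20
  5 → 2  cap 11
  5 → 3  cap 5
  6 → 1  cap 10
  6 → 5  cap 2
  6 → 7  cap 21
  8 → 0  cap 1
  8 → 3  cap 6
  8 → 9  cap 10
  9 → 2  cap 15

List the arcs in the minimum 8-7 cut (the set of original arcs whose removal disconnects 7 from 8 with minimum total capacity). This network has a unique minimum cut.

augment #1: 8→0→7 push 1
augment #2: 8→3→7 push 6
augment #3: 8→9→2→6→7 push 6
max flow = 13; residual-reachable set from 8 gives S-side
cut edges (S→T): {(2,6), (8,0), (8,3)} total cap 13

Min-cut arcs: {(2,6), (8,0), (8,3)} (total capacity 13)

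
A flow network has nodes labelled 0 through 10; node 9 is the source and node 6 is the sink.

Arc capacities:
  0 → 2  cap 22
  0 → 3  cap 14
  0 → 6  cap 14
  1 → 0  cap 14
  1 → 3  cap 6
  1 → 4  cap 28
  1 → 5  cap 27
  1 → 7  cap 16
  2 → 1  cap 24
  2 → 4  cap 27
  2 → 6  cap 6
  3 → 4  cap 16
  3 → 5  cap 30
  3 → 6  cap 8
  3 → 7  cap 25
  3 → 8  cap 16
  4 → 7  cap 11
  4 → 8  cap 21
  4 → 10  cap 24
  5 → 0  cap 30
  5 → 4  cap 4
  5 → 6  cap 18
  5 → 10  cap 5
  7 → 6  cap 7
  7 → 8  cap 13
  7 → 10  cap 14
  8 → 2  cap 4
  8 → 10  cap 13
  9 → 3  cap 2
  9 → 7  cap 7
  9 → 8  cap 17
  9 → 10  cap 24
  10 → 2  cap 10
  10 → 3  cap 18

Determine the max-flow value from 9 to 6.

augment #1: 9→3→6 bottleneck 2, total now 2
augment #2: 9→7→6 bottleneck 7, total now 9
augment #3: 9→8→2→6 bottleneck 4, total now 13
augment #4: 9→10→2→6 bottleneck 2, total now 15
augment #5: 9→10→3→6 bottleneck 6, total now 21
augment #6: 9→10→3→5→6 bottleneck 12, total now 33
augment #7: 9→10→2→1→0→6 bottleneck 4, total now 37
augment #8: 9→8→10→2→1→0→6 bottleneck 4, total now 41

Maximum flow value: 41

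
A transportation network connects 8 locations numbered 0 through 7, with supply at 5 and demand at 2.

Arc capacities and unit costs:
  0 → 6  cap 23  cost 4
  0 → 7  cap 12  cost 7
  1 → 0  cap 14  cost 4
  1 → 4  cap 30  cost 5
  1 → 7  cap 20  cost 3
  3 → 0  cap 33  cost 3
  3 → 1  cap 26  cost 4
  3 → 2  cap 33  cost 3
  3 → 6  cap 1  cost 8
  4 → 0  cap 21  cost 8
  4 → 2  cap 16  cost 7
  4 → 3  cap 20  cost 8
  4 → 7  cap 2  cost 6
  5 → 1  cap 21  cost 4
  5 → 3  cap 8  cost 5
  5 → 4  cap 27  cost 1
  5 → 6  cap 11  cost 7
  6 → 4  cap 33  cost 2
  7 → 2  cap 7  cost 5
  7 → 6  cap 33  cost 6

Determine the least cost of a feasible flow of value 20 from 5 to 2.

shortest-cost path #1: 5→3→2 push 8 @ unit cost 8 (adds 64)
shortest-cost path #2: 5→4→2 push 12 @ unit cost 8 (adds 96)
total cost = 160

Minimum cost for 20 units: 160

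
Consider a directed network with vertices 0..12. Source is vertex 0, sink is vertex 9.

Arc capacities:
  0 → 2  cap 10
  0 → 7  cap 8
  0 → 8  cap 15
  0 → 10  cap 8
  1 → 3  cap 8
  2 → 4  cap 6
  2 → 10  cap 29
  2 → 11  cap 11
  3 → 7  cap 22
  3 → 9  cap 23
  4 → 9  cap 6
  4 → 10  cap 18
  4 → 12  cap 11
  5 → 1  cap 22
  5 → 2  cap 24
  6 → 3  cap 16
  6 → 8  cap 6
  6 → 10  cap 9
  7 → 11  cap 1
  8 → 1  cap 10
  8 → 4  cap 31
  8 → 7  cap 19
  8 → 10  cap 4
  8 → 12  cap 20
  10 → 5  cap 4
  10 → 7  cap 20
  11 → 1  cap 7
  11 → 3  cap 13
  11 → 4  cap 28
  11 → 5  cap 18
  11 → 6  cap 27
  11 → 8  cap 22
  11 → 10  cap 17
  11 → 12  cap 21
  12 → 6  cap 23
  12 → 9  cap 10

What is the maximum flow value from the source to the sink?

augment #1: 0→2→4→9 bottleneck 6, total now 6
augment #2: 0→8→12→9 bottleneck 10, total now 16
augment #3: 0→2→11→3→9 bottleneck 4, total now 20
augment #4: 0→7→11→3→9 bottleneck 1, total now 21
augment #5: 0→8→1→3→9 bottleneck 5, total now 26
augment #6: 0→10→5→1→3→9 bottleneck 3, total now 29
augment #7: 0→10→5→2→11→3→9 bottleneck 1, total now 30

Maximum flow value: 30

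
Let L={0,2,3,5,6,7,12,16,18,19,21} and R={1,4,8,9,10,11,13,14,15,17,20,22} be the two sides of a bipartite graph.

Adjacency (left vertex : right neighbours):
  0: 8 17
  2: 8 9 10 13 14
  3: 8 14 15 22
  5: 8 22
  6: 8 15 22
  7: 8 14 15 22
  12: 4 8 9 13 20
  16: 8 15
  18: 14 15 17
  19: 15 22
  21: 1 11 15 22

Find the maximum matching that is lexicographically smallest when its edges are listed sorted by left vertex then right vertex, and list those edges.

Lex-smallest maximum matching: {(0,8), (2,9), (3,14), (5,22), (6,15), (12,4), (18,17), (21,1)}

|M| = 8 (so the lex-smallest maximum matching has 8 edges)
process left vertices in ascending order; for each, take the smallest-labelled available neighbour that still permits 8 edges overall, or leave it unmatched if none does
lex-smallest matching: {0-8, 2-9, 3-14, 5-22, 6-15, 12-4, 18-17, 21-1}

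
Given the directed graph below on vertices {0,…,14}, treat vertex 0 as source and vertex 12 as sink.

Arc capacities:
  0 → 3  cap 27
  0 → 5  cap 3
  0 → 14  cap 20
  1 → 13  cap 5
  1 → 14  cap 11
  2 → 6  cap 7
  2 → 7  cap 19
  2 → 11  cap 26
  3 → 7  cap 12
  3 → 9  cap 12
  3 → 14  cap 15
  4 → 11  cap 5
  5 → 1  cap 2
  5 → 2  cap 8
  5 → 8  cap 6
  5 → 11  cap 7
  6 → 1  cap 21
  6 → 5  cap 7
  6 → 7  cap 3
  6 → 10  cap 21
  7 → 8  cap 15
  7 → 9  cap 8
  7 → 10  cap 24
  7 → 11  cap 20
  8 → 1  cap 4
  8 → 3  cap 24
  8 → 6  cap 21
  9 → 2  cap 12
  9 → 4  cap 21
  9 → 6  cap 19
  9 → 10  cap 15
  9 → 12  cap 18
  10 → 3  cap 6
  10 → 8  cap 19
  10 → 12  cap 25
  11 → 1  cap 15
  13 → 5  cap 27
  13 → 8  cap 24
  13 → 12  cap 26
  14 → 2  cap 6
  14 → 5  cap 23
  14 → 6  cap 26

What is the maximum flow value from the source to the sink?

Maximum flow value: 48

augment #1: 0→3→9→12 bottleneck 12, total now 12
augment #2: 0→3→7→9→12 bottleneck 6, total now 18
augment #3: 0→3→7→10→12 bottleneck 6, total now 24
augment #4: 0→5→1→13→12 bottleneck 2, total now 26
augment #5: 0→14→6→10→12 bottleneck 19, total now 45
augment #6: 0→5→8→1→13→12 bottleneck 1, total now 46
augment #7: 0→14→6→1→13→12 bottleneck 1, total now 47
augment #8: 0→3→14→6→1→13→12 bottleneck 1, total now 48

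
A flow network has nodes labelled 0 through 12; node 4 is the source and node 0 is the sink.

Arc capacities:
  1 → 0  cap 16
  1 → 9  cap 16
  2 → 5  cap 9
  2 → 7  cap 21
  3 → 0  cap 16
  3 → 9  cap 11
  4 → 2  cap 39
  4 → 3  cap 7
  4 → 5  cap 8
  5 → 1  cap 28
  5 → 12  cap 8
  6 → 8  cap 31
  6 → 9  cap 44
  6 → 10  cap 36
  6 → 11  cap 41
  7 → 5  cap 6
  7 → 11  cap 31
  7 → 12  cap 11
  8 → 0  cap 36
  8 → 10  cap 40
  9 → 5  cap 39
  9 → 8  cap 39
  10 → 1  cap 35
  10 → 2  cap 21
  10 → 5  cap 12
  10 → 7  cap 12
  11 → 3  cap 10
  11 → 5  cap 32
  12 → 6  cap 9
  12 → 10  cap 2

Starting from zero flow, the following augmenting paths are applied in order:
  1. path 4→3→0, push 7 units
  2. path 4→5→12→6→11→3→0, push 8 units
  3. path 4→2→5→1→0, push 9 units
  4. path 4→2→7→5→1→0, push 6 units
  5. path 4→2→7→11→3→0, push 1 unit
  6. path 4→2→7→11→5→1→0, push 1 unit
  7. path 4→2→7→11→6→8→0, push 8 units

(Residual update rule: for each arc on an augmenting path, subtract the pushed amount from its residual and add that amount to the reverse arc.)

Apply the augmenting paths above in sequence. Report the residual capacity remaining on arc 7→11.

Residual capacity of (7,11): 21

after path 1 (4→3→0, push 7): res(7,11)=31
after path 2 (4→5→12→6→11→3→0, push 8): res(7,11)=31
after path 3 (4→2→5→1→0, push 9): res(7,11)=31
after path 4 (4→2→7→5→1→0, push 6): res(7,11)=31
after path 5 (4→2→7→11→3→0, push 1): res(7,11)=30
after path 6 (4→2→7→11→5→1→0, push 1): res(7,11)=29
after path 7 (4→2→7→11→6→8→0, push 8): res(7,11)=21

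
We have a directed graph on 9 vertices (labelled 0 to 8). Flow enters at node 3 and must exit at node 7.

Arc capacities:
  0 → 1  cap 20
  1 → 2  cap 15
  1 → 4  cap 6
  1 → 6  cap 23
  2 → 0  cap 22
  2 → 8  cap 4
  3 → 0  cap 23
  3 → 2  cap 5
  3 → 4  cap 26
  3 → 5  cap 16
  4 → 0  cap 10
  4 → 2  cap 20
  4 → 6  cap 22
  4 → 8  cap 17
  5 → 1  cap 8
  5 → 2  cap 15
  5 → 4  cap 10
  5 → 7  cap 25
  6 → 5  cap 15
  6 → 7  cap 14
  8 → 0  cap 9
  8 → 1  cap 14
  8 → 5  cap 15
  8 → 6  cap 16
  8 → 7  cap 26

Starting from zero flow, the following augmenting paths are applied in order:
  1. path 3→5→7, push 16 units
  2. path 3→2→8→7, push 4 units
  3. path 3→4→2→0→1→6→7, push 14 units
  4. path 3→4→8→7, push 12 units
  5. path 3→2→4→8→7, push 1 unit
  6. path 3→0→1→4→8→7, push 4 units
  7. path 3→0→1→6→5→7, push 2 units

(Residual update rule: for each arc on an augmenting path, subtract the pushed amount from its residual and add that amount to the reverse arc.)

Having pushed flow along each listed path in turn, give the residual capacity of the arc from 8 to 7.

Residual capacity of (8,7): 5

after path 1 (3→5→7, push 16): res(8,7)=26
after path 2 (3→2→8→7, push 4): res(8,7)=22
after path 3 (3→4→2→0→1→6→7, push 14): res(8,7)=22
after path 4 (3→4→8→7, push 12): res(8,7)=10
after path 5 (3→2→4→8→7, push 1): res(8,7)=9
after path 6 (3→0→1→4→8→7, push 4): res(8,7)=5
after path 7 (3→0→1→6→5→7, push 2): res(8,7)=5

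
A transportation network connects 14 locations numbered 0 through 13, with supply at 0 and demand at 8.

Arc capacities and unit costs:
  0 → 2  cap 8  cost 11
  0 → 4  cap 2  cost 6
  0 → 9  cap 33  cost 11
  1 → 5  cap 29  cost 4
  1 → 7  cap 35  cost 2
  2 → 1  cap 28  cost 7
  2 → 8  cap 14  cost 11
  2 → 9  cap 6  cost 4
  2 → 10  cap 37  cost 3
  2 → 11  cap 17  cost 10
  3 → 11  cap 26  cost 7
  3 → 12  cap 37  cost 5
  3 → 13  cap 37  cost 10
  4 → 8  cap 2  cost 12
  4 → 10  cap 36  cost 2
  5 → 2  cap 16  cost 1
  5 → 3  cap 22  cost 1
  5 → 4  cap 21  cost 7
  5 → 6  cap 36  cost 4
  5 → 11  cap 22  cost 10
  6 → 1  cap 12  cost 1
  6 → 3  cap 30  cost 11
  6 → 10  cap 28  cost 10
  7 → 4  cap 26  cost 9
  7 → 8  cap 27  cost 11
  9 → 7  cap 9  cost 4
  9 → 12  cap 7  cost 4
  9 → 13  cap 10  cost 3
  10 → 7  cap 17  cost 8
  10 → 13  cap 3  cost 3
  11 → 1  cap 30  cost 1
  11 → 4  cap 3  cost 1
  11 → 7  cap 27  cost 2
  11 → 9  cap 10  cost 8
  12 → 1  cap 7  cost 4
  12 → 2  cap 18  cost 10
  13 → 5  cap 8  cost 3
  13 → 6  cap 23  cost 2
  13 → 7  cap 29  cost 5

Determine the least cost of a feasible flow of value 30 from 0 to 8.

shortest-cost path #1: 0→4→8 push 2 @ unit cost 18 (adds 36)
shortest-cost path #2: 0→2→8 push 8 @ unit cost 22 (adds 176)
shortest-cost path #3: 0→9→7→8 push 9 @ unit cost 26 (adds 234)
shortest-cost path #4: 0→9→13→5→2→8 push 6 @ unit cost 29 (adds 174)
shortest-cost path #5: 0→9→13→7→8 push 4 @ unit cost 30 (adds 120)
shortest-cost path #6: 0→9→12→1→7→8 push 1 @ unit cost 32 (adds 32)
total cost = 772

Minimum cost for 30 units: 772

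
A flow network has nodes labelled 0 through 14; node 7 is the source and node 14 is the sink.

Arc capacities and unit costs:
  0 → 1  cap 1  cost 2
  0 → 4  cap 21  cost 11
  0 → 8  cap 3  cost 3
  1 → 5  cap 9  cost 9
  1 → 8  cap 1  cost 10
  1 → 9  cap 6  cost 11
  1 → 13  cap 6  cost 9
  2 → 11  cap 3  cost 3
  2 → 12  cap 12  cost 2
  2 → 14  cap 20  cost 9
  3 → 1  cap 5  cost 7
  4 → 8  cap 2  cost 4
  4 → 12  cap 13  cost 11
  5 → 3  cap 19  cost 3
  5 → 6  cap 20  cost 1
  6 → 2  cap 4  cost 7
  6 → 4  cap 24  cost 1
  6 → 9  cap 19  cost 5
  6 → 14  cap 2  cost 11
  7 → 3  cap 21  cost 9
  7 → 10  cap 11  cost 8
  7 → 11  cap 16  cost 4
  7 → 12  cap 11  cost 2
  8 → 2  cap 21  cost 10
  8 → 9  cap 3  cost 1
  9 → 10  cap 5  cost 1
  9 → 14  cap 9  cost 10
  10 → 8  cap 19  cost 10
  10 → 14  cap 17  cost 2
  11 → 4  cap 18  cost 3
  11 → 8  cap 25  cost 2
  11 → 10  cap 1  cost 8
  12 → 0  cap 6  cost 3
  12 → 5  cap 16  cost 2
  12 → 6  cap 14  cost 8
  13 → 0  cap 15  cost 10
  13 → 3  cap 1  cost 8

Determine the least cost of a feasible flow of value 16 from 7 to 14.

shortest-cost path #1: 7→10→14 push 11 @ unit cost 10 (adds 110)
shortest-cost path #2: 7→11→8→9→10→14 push 3 @ unit cost 10 (adds 30)
shortest-cost path #3: 7→12→5→6→9→10→14 push 2 @ unit cost 13 (adds 26)
total cost = 166

Minimum cost for 16 units: 166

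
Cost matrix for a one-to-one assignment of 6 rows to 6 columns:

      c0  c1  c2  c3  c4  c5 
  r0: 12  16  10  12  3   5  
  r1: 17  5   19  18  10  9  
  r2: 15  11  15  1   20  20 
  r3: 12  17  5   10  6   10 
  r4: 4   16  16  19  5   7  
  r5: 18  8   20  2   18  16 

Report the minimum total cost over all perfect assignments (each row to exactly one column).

Minimum assignment cost: 30

optimal assignment: row0→col4 (cost 3), row1→col5 (cost 9), row2→col3 (cost 1), row3→col2 (cost 5), row4→col0 (cost 4), row5→col1 (cost 8)
total = 3 + 9 + 1 + 5 + 4 + 8 = 30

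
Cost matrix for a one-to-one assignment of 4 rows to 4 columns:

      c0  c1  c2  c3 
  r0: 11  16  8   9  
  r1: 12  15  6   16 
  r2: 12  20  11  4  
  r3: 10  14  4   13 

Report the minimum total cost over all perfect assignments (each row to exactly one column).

optimal assignment: row0→col0 (cost 11), row1→col1 (cost 15), row2→col3 (cost 4), row3→col2 (cost 4)
total = 11 + 15 + 4 + 4 = 34

Minimum assignment cost: 34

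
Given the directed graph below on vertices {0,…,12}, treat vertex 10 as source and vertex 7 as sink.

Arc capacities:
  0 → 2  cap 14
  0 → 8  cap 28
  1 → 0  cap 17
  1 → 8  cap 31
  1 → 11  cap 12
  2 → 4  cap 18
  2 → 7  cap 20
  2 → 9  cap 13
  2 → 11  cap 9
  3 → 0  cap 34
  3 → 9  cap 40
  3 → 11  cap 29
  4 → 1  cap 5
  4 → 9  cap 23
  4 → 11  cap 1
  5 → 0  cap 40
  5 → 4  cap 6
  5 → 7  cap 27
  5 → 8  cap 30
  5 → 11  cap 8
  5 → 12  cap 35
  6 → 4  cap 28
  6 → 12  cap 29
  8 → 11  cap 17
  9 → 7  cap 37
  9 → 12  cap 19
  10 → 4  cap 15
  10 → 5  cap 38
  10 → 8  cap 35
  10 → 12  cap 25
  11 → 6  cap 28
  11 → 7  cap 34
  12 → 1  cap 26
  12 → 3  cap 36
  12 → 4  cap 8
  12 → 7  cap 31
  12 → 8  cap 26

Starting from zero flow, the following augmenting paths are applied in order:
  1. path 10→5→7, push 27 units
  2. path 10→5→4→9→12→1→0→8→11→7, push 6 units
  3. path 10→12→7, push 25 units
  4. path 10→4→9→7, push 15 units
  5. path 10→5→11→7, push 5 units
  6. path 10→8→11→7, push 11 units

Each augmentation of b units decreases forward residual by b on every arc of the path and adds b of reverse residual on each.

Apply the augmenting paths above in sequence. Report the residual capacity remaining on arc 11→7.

Residual capacity of (11,7): 12

after path 1 (10→5→7, push 27): res(11,7)=34
after path 2 (10→5→4→9→12→1→0→8→11→7, push 6): res(11,7)=28
after path 3 (10→12→7, push 25): res(11,7)=28
after path 4 (10→4→9→7, push 15): res(11,7)=28
after path 5 (10→5→11→7, push 5): res(11,7)=23
after path 6 (10→8→11→7, push 11): res(11,7)=12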